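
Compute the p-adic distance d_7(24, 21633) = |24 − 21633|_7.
d_7(24, 21633) = 1/2401

Step 1 — x − y = 24 − 21633 = -21609. Step 2 — v_7(-21609) = 4 (factor: -21609 = −(7^4 · 9); the sign does not affect v_p). Step 3 — |x − y|_7 = 7^{-4} = 1/2401.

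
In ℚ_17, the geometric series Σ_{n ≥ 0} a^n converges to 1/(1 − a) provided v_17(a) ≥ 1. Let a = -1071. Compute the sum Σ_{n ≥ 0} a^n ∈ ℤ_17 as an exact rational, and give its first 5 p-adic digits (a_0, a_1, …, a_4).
Σ a^n = 1/(1 − a) = 1/1072;  first 5 digits = (1, 5, 4, 1, 6)

v_17(a) = 1 ≥ 1, so the series converges in ℤ_17 to 1/(1 − a) = 1/(1 − (-1071)) = 1/1072. Expand this rational in ℤ_17: compute digits iteratively via d_i = x_i mod 17, x_{i+1} = (x_i − d_i)/17. The first 5 digits are (1, 5, 4, 1, 6).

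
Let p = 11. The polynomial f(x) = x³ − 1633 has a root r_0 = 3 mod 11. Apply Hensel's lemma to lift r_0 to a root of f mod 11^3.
r_2 = 1026 (mod 1331)

Hensel: r_{i+1} = r_i − f(r_i)/f′(r_i) mod 11^{i+2}, where f′(x) = 3x². Iterate:
  r_0 = 3 (mod 11)
  r_1 = 58 (mod 121)
  r_2 = 1026 (mod 1331)
Final: r = 1026 with f(r) ≡ 0 mod 11^3.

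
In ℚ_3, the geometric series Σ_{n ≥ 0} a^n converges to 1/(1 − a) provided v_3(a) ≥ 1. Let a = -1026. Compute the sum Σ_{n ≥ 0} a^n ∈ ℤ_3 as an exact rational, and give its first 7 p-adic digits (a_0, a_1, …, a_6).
Σ a^n = 1/(1 − a) = 1/1027;  first 7 digits = (1, 0, 0, 1, 2, 1, 2)

v_3(a) = 3 ≥ 1, so the series converges in ℤ_3 to 1/(1 − a) = 1/(1 − (-1026)) = 1/1027. Expand this rational in ℤ_3: compute digits iteratively via d_i = x_i mod 3, x_{i+1} = (x_i − d_i)/3. The first 7 digits are (1, 0, 0, 1, 2, 1, 2).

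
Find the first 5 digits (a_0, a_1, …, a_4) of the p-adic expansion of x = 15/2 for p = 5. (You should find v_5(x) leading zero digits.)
(a_0, …, a_4) = (0, 4, 2, 2, 2)

v_5(15/2) = 1, so a_0 = ... = a_0 = 0. Factor out: x = 5^1 · u with u = 3/2 a unit in ℤ_5. Expand u iteratively via a_{v+i} = u_i mod 5, u_{i+1} = (u_i − a_{v+i})/5:
  u_0 = 3/2;  a_1 = 4;  u_1 = (u_0 − 4)/5 = -1/2
  u_1 = -1/2;  a_2 = 2;  u_2 = (u_1 − 2)/5 = -1/2
  u_2 = -1/2;  a_3 = 2;  u_3 = (u_2 − 2)/5 = -1/2
  u_3 = -1/2;  a_4 = 2;  u_4 = (u_3 − 2)/5 = -1/2
Digits: (0, 4, 2, 2, 2).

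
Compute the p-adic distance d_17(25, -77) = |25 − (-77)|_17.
d_17(25, -77) = 1/17

Step 1 — x − y = 25 − (-77) = 102. Step 2 — v_17(102) = 1 (factor: 102 = (17^1 · 6); the sign does not affect v_p). Step 3 — |x − y|_17 = 17^{-1} = 1/17.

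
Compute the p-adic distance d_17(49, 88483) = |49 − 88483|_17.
d_17(49, 88483) = 1/4913

Step 1 — x − y = 49 − 88483 = -88434. Step 2 — v_17(-88434) = 3 (factor: -88434 = −(17^3 · 18); the sign does not affect v_p). Step 3 — |x − y|_17 = 17^{-3} = 1/4913.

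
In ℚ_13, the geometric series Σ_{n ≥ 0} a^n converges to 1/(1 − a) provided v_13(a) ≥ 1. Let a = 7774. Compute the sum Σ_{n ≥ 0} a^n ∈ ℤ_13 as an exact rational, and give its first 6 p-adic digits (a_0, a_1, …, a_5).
Σ a^n = 1/(1 − a) = -1/7773;  first 6 digits = (1, 0, 7, 3, 10, 6)

v_13(a) = 2 ≥ 1, so the series converges in ℤ_13 to 1/(1 − a) = 1/(1 − 7774) = -1/7773. Expand this rational in ℤ_13: compute digits iteratively via d_i = x_i mod 13, x_{i+1} = (x_i − d_i)/13. The first 6 digits are (1, 0, 7, 3, 10, 6).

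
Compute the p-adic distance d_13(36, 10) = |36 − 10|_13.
d_13(36, 10) = 1/13

Step 1 — x − y = 36 − 10 = 26. Step 2 — v_13(26) = 1 (factor: 26 = (13^1 · 2); the sign does not affect v_p). Step 3 — |x − y|_13 = 13^{-1} = 1/13.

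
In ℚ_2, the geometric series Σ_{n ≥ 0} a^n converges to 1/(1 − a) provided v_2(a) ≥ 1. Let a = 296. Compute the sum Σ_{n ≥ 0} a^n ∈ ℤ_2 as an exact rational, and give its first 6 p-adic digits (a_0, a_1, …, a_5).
Σ a^n = 1/(1 − a) = -1/295;  first 6 digits = (1, 0, 0, 1, 0, 1)

v_2(a) = 3 ≥ 1, so the series converges in ℤ_2 to 1/(1 − a) = 1/(1 − 296) = -1/295. Expand this rational in ℤ_2: compute digits iteratively via d_i = x_i mod 2, x_{i+1} = (x_i − d_i)/2. The first 6 digits are (1, 0, 0, 1, 0, 1).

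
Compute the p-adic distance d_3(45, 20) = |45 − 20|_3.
d_3(45, 20) = 1

Step 1 — x − y = 45 − 20 = 25. Step 2 — v_3(25) = 0 (factor: 25 = (3^0 · 25); the sign does not affect v_p). Step 3 — |x − y|_3 = 3^{0} = 1.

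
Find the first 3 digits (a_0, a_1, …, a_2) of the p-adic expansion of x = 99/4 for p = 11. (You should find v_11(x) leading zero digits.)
(a_0, …, a_2) = (0, 5, 8)

v_11(99/4) = 1, so a_0 = ... = a_0 = 0. Factor out: x = 11^1 · u with u = 9/4 a unit in ℤ_11. Expand u iteratively via a_{v+i} = u_i mod 11, u_{i+1} = (u_i − a_{v+i})/11:
  u_0 = 9/4;  a_1 = 5;  u_1 = (u_0 − 5)/11 = -1/4
  u_1 = -1/4;  a_2 = 8;  u_2 = (u_1 − 8)/11 = -3/4
Digits: (0, 5, 8).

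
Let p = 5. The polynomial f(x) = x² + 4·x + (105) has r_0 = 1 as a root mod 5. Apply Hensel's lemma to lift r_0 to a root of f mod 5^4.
r_3 = 91 (mod 625)

Hensel: r_{i+1} = r_i − f(r_i)·(f′(r_i))^{-1} mod 5^{i+2}, f′(x) = 2x + 4. Iterate:
  r_0 = 1 (mod 5)
  r_1 = 16 (mod 25)
  r_2 = 91 (mod 125)
  r_3 = 91 (mod 625)
Final: r = 91 satisfies f(r) ≡ 0 mod 5^4.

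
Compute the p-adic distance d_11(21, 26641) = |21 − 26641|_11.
d_11(21, 26641) = 1/1331

Step 1 — x − y = 21 − 26641 = -26620. Step 2 — v_11(-26620) = 3 (factor: -26620 = −(11^3 · 20); the sign does not affect v_p). Step 3 — |x − y|_11 = 11^{-3} = 1/1331.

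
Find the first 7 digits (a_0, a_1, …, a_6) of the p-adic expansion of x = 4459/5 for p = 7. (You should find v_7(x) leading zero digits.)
(a_0, …, a_6) = (0, 0, 0, 4, 4, 5, 2)

v_7(4459/5) = 3, so a_0 = ... = a_2 = 0. Factor out: x = 7^3 · u with u = 13/5 a unit in ℤ_7. Expand u iteratively via a_{v+i} = u_i mod 7, u_{i+1} = (u_i − a_{v+i})/7:
  u_0 = 13/5;  a_3 = 4;  u_1 = (u_0 − 4)/7 = -1/5
  u_1 = -1/5;  a_4 = 4;  u_2 = (u_1 − 4)/7 = -3/5
  u_2 = -3/5;  a_5 = 5;  u_3 = (u_2 − 5)/7 = -4/5
  u_3 = -4/5;  a_6 = 2;  u_4 = (u_3 − 2)/7 = -2/5
Digits: (0, 0, 0, 4, 4, 5, 2).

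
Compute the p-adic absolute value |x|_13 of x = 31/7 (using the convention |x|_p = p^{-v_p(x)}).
|31/7|_13 = 1

Step 1 — compute v_13(x) by factoring powers of 13 out of the numerator and denominator: v_13(31/7) = 0. Step 2 — apply |x|_p = p^{-v_p(x)} = 13^{0} = 1.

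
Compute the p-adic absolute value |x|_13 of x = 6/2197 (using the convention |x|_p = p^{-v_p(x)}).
|6/2197|_13 = 2197

Step 1 — compute v_13(x) by factoring powers of 13 out of the numerator and denominator: v_13(6/2197) = -3. Step 2 — apply |x|_p = p^{-v_p(x)} = 13^{3} = 2197.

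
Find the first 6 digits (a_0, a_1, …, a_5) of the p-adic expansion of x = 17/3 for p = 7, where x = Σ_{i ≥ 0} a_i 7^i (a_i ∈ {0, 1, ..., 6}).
(a_0, …, a_5) = (1, 3, 2, 2, 2, 2)

v_7(17/3) = 0 (numerator and denominator both coprime to 7), so x ∈ ℤ_7^×. Compute digits iteratively via a_i = x_i mod 7, x_{i+1} = (x_i − a_i)/7, with x_0 = x:
  x_0 = 17/3;  a_0 = 1;  x_1 = (x_0 − 1)/7 = 2/3
  x_1 = 2/3;  a_1 = 3;  x_2 = (x_1 − 3)/7 = -1/3
  x_2 = -1/3;  a_2 = 2;  x_3 = (x_2 − 2)/7 = -1/3
  x_3 = -1/3;  a_3 = 2;  x_4 = (x_3 − 2)/7 = -1/3
  x_4 = -1/3;  a_4 = 2;  x_5 = (x_4 − 2)/7 = -1/3
  x_5 = -1/3;  a_5 = 2;  x_6 = (x_5 − 2)/7 = -1/3
Digits: (1, 3, 2, 2, 2, 2).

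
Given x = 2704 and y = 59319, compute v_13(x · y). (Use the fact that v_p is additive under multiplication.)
v_13(160398576) = 5

v_p(x) = 2 (factor: 2704 = 13^2 · 16); v_p(y) = 3 (factor: 59319 = 13^3 · 27). Additivity: v_p(xy) = v_p(x) + v_p(y) = 2 + 3 = 5. (Direct check: xy = 160398576 = 13^5 · (432).)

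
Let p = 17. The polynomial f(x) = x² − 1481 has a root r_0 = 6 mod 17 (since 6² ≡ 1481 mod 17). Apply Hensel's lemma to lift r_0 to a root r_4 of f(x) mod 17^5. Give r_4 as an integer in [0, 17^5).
r_4 = 466452 (mod 1419857)

Hensel's recurrence: r_{i+1} = r_i − f(r_i)·(f′(r_i))^{-1} mod 17^{i+2}, with f′(x) = 2x. Iterate:
  r_0 = 6 (mod 17)
  r_1 = 6 (mod 289)
  r_2 = 4630 (mod 4913)
  r_3 = 48847 (mod 83521)
  r_4 = 466452 (mod 1419857)
Final: r_4 = 466452, and one checks f(r_4) ≡ 0 mod 17^5.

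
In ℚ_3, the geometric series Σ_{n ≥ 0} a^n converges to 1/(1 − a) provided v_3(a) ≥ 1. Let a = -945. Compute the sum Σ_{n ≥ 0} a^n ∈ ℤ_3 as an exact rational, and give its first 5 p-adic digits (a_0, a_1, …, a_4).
Σ a^n = 1/(1 − a) = 1/946;  first 5 digits = (1, 0, 0, 1, 0)

v_3(a) = 3 ≥ 1, so the series converges in ℤ_3 to 1/(1 − a) = 1/(1 − (-945)) = 1/946. Expand this rational in ℤ_3: compute digits iteratively via d_i = x_i mod 3, x_{i+1} = (x_i − d_i)/3. The first 5 digits are (1, 0, 0, 1, 0).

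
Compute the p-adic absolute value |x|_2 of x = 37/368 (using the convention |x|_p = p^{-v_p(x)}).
|37/368|_2 = 16

Step 1 — compute v_2(x) by factoring powers of 2 out of the numerator and denominator: v_2(37/368) = -4. Step 2 — apply |x|_p = p^{-v_p(x)} = 2^{4} = 16.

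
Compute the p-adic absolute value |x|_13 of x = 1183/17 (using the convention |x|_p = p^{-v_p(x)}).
|1183/17|_13 = 1/169

Step 1 — compute v_13(x) by factoring powers of 13 out of the numerator and denominator: v_13(1183/17) = 2. Step 2 — apply |x|_p = p^{-v_p(x)} = 13^{-2} = 1/169.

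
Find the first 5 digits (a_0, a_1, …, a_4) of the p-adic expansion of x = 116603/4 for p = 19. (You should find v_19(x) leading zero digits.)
(a_0, …, a_4) = (0, 0, 0, 9, 14)

v_19(116603/4) = 3, so a_0 = ... = a_2 = 0. Factor out: x = 19^3 · u with u = 17/4 a unit in ℤ_19. Expand u iteratively via a_{v+i} = u_i mod 19, u_{i+1} = (u_i − a_{v+i})/19:
  u_0 = 17/4;  a_3 = 9;  u_1 = (u_0 − 9)/19 = -1/4
  u_1 = -1/4;  a_4 = 14;  u_2 = (u_1 − 14)/19 = -3/4
Digits: (0, 0, 0, 9, 14).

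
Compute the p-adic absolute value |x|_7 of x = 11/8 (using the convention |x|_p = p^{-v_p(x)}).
|11/8|_7 = 1

Step 1 — compute v_7(x) by factoring powers of 7 out of the numerator and denominator: v_7(11/8) = 0. Step 2 — apply |x|_p = p^{-v_p(x)} = 7^{0} = 1.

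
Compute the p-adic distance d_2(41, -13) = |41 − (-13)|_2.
d_2(41, -13) = 1/2

Step 1 — x − y = 41 − (-13) = 54. Step 2 — v_2(54) = 1 (factor: 54 = (2^1 · 27); the sign does not affect v_p). Step 3 — |x − y|_2 = 2^{-1} = 1/2.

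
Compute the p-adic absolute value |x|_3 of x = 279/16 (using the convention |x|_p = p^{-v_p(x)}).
|279/16|_3 = 1/9

Step 1 — compute v_3(x) by factoring powers of 3 out of the numerator and denominator: v_3(279/16) = 2. Step 2 — apply |x|_p = p^{-v_p(x)} = 3^{-2} = 1/9.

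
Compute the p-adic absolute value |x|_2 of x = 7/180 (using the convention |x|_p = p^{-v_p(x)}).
|7/180|_2 = 4

Step 1 — compute v_2(x) by factoring powers of 2 out of the numerator and denominator: v_2(7/180) = -2. Step 2 — apply |x|_p = p^{-v_p(x)} = 2^{2} = 4.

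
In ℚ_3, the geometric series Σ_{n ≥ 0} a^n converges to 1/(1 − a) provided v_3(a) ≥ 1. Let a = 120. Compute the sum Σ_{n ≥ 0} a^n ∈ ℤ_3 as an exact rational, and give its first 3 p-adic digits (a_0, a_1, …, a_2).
Σ a^n = 1/(1 − a) = -1/119;  first 3 digits = (1, 1, 2)

v_3(a) = 1 ≥ 1, so the series converges in ℤ_3 to 1/(1 − a) = 1/(1 − 120) = -1/119. Expand this rational in ℤ_3: compute digits iteratively via d_i = x_i mod 3, x_{i+1} = (x_i − d_i)/3. The first 3 digits are (1, 1, 2).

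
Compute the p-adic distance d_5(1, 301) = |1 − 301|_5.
d_5(1, 301) = 1/25

Step 1 — x − y = 1 − 301 = -300. Step 2 — v_5(-300) = 2 (factor: -300 = −(5^2 · 12); the sign does not affect v_p). Step 3 — |x − y|_5 = 5^{-2} = 1/25.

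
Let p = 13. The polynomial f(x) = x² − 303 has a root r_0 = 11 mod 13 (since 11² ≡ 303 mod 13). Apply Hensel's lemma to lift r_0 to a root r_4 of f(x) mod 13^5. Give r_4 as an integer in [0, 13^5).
r_4 = 107703 (mod 371293)

Hensel's recurrence: r_{i+1} = r_i − f(r_i)·(f′(r_i))^{-1} mod 13^{i+2}, with f′(x) = 2x. Iterate:
  r_0 = 11 (mod 13)
  r_1 = 50 (mod 169)
  r_2 = 50 (mod 2197)
  r_3 = 22020 (mod 28561)
  r_4 = 107703 (mod 371293)
Final: r_4 = 107703, and one checks f(r_4) ≡ 0 mod 13^5.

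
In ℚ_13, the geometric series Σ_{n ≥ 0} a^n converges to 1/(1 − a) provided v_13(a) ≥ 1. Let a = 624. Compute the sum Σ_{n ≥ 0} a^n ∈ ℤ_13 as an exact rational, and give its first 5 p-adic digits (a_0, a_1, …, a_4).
Σ a^n = 1/(1 − a) = -1/623;  first 5 digits = (1, 9, 6, 9, 1)

v_13(a) = 1 ≥ 1, so the series converges in ℤ_13 to 1/(1 − a) = 1/(1 − 624) = -1/623. Expand this rational in ℤ_13: compute digits iteratively via d_i = x_i mod 13, x_{i+1} = (x_i − d_i)/13. The first 5 digits are (1, 9, 6, 9, 1).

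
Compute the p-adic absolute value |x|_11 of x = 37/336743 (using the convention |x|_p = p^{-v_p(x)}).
|37/336743|_11 = 14641

Step 1 — compute v_11(x) by factoring powers of 11 out of the numerator and denominator: v_11(37/336743) = -4. Step 2 — apply |x|_p = p^{-v_p(x)} = 11^{4} = 14641.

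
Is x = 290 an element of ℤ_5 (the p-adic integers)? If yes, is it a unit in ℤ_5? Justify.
x ∈ ℤ_5 but not a unit; v_5(x) = 1 > 0

ℤ_5 = {x ∈ ℚ_5 : v_5(x) ≥ 0} and ℤ_5^× = {x ∈ ℤ_5 : v_5(x) = 0}. Here v_5(290) = v_5(num) − v_5(den) = 1; compare against these criteria.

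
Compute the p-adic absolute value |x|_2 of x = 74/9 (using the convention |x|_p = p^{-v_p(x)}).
|74/9|_2 = 1/2

Step 1 — compute v_2(x) by factoring powers of 2 out of the numerator and denominator: v_2(74/9) = 1. Step 2 — apply |x|_p = p^{-v_p(x)} = 2^{-1} = 1/2.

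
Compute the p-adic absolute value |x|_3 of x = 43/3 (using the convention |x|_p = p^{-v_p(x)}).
|43/3|_3 = 3

Step 1 — compute v_3(x) by factoring powers of 3 out of the numerator and denominator: v_3(43/3) = -1. Step 2 — apply |x|_p = p^{-v_p(x)} = 3^{1} = 3.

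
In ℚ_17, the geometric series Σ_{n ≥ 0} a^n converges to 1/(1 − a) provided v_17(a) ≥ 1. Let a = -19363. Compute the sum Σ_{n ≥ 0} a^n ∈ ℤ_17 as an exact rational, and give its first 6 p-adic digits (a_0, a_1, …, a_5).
Σ a^n = 1/(1 − a) = 1/19364;  first 6 digits = (1, 0, 1, 13, 0, 9)

v_17(a) = 2 ≥ 1, so the series converges in ℤ_17 to 1/(1 − a) = 1/(1 − (-19363)) = 1/19364. Expand this rational in ℤ_17: compute digits iteratively via d_i = x_i mod 17, x_{i+1} = (x_i − d_i)/17. The first 6 digits are (1, 0, 1, 13, 0, 9).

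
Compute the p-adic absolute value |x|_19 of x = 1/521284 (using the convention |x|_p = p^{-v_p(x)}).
|1/521284|_19 = 130321

Step 1 — compute v_19(x) by factoring powers of 19 out of the numerator and denominator: v_19(1/521284) = -4. Step 2 — apply |x|_p = p^{-v_p(x)} = 19^{4} = 130321.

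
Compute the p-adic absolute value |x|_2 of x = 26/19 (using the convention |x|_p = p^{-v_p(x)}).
|26/19|_2 = 1/2

Step 1 — compute v_2(x) by factoring powers of 2 out of the numerator and denominator: v_2(26/19) = 1. Step 2 — apply |x|_p = p^{-v_p(x)} = 2^{-1} = 1/2.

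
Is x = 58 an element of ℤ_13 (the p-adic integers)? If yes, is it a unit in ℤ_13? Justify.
x ∈ ℤ_13^× (unit); v_13(x) = 0

ℤ_13 = {x ∈ ℚ_13 : v_13(x) ≥ 0} and ℤ_13^× = {x ∈ ℤ_13 : v_13(x) = 0}. Here v_13(58) = v_13(num) − v_13(den) = 0; compare against these criteria.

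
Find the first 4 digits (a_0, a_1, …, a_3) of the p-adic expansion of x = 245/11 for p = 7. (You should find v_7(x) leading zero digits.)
(a_0, …, a_3) = (0, 0, 3, 6)

v_7(245/11) = 2, so a_0 = ... = a_1 = 0. Factor out: x = 7^2 · u with u = 5/11 a unit in ℤ_7. Expand u iteratively via a_{v+i} = u_i mod 7, u_{i+1} = (u_i − a_{v+i})/7:
  u_0 = 5/11;  a_2 = 3;  u_1 = (u_0 − 3)/7 = -4/11
  u_1 = -4/11;  a_3 = 6;  u_2 = (u_1 − 6)/7 = -10/11
Digits: (0, 0, 3, 6).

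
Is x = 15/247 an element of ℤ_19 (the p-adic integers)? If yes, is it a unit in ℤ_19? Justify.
x ∉ ℤ_19 (v_19(x) = -1 < 0)

ℤ_19 = {x ∈ ℚ_19 : v_19(x) ≥ 0} and ℤ_19^× = {x ∈ ℤ_19 : v_19(x) = 0}. Here v_19(15/247) = v_19(num) − v_19(den) = -1; compare against these criteria.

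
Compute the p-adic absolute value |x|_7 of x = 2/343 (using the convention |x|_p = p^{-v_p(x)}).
|2/343|_7 = 343

Step 1 — compute v_7(x) by factoring powers of 7 out of the numerator and denominator: v_7(2/343) = -3. Step 2 — apply |x|_p = p^{-v_p(x)} = 7^{3} = 343.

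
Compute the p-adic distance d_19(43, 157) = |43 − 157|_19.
d_19(43, 157) = 1/19

Step 1 — x − y = 43 − 157 = -114. Step 2 — v_19(-114) = 1 (factor: -114 = −(19^1 · 6); the sign does not affect v_p). Step 3 — |x − y|_19 = 19^{-1} = 1/19.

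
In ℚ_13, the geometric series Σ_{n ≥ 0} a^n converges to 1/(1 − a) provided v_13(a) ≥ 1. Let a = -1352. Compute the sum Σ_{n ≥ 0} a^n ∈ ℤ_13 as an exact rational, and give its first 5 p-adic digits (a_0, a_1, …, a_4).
Σ a^n = 1/(1 − a) = 1/1353;  first 5 digits = (1, 0, 5, 12, 11)

v_13(a) = 2 ≥ 1, so the series converges in ℤ_13 to 1/(1 − a) = 1/(1 − (-1352)) = 1/1353. Expand this rational in ℤ_13: compute digits iteratively via d_i = x_i mod 13, x_{i+1} = (x_i − d_i)/13. The first 5 digits are (1, 0, 5, 12, 11).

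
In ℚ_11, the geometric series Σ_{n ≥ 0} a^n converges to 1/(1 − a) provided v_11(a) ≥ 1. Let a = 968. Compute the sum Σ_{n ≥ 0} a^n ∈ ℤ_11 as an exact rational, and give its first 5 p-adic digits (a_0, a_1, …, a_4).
Σ a^n = 1/(1 − a) = -1/967;  first 5 digits = (1, 0, 8, 0, 9)

v_11(a) = 2 ≥ 1, so the series converges in ℤ_11 to 1/(1 − a) = 1/(1 − 968) = -1/967. Expand this rational in ℤ_11: compute digits iteratively via d_i = x_i mod 11, x_{i+1} = (x_i − d_i)/11. The first 5 digits are (1, 0, 8, 0, 9).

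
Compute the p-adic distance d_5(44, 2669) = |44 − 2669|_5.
d_5(44, 2669) = 1/125

Step 1 — x − y = 44 − 2669 = -2625. Step 2 — v_5(-2625) = 3 (factor: -2625 = −(5^3 · 21); the sign does not affect v_p). Step 3 — |x − y|_5 = 5^{-3} = 1/125.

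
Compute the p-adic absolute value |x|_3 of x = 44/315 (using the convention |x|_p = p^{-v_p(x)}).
|44/315|_3 = 9

Step 1 — compute v_3(x) by factoring powers of 3 out of the numerator and denominator: v_3(44/315) = -2. Step 2 — apply |x|_p = p^{-v_p(x)} = 3^{2} = 9.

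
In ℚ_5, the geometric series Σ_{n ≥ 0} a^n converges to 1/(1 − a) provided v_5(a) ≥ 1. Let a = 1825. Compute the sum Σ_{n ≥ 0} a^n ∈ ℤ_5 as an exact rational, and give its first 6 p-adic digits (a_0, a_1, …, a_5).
Σ a^n = 1/(1 − a) = -1/1824;  first 6 digits = (1, 0, 3, 4, 1, 1)

v_5(a) = 2 ≥ 1, so the series converges in ℤ_5 to 1/(1 − a) = 1/(1 − 1825) = -1/1824. Expand this rational in ℤ_5: compute digits iteratively via d_i = x_i mod 5, x_{i+1} = (x_i − d_i)/5. The first 6 digits are (1, 0, 3, 4, 1, 1).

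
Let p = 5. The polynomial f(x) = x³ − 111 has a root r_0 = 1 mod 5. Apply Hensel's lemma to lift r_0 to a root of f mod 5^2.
r_1 = 21 (mod 25)

Hensel: r_{i+1} = r_i − f(r_i)/f′(r_i) mod 5^{i+2}, where f′(x) = 3x². Iterate:
  r_0 = 1 (mod 5)
  r_1 = 21 (mod 25)
Final: r = 21 with f(r) ≡ 0 mod 5^2.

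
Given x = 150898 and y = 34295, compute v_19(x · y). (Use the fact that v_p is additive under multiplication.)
v_19(5175046910) = 6

v_p(x) = 3 (factor: 150898 = 19^3 · 22); v_p(y) = 3 (factor: 34295 = 19^3 · 5). Additivity: v_p(xy) = v_p(x) + v_p(y) = 3 + 3 = 6. (Direct check: xy = 5175046910 = 19^6 · (110).)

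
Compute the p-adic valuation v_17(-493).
v_17(-493) = 1

v_17(n) is the largest exponent k such that 17^k divides n. Factor out: -493 = -17^1 · 29. (Sign doesn't affect v_p.) So v_17(-493) = 1.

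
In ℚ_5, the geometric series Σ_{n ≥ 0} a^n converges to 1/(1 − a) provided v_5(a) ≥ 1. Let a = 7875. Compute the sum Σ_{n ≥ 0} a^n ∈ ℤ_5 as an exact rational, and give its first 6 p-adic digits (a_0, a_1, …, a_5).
Σ a^n = 1/(1 − a) = -1/7874;  first 6 digits = (1, 0, 0, 3, 2, 2)

v_5(a) = 3 ≥ 1, so the series converges in ℤ_5 to 1/(1 − a) = 1/(1 − 7875) = -1/7874. Expand this rational in ℤ_5: compute digits iteratively via d_i = x_i mod 5, x_{i+1} = (x_i − d_i)/5. The first 6 digits are (1, 0, 0, 3, 2, 2).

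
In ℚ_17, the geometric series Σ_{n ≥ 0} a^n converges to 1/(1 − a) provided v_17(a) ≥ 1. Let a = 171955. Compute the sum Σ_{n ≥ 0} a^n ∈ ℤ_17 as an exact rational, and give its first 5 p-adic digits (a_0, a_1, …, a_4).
Σ a^n = 1/(1 − a) = -1/171954;  first 5 digits = (1, 0, 0, 1, 2)

v_17(a) = 3 ≥ 1, so the series converges in ℤ_17 to 1/(1 − a) = 1/(1 − 171955) = -1/171954. Expand this rational in ℤ_17: compute digits iteratively via d_i = x_i mod 17, x_{i+1} = (x_i − d_i)/17. The first 5 digits are (1, 0, 0, 1, 2).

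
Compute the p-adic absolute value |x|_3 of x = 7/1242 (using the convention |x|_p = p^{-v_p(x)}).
|7/1242|_3 = 27

Step 1 — compute v_3(x) by factoring powers of 3 out of the numerator and denominator: v_3(7/1242) = -3. Step 2 — apply |x|_p = p^{-v_p(x)} = 3^{3} = 27.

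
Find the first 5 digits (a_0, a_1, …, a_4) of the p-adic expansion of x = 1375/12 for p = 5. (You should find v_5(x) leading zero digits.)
(a_0, …, a_4) = (0, 0, 0, 3, 0)

v_5(1375/12) = 3, so a_0 = ... = a_2 = 0. Factor out: x = 5^3 · u with u = 11/12 a unit in ℤ_5. Expand u iteratively via a_{v+i} = u_i mod 5, u_{i+1} = (u_i − a_{v+i})/5:
  u_0 = 11/12;  a_3 = 3;  u_1 = (u_0 − 3)/5 = -5/12
  u_1 = -5/12;  a_4 = 0;  u_2 = (u_1 − 0)/5 = -1/12
Digits: (0, 0, 0, 3, 0).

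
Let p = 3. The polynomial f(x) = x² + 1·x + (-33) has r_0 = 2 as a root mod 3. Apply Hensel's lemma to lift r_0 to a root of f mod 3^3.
r_2 = 2 (mod 27)

Hensel: r_{i+1} = r_i − f(r_i)·(f′(r_i))^{-1} mod 3^{i+2}, f′(x) = 2x + 1. Iterate:
  r_0 = 2 (mod 3)
  r_1 = 2 (mod 9)
  r_2 = 2 (mod 27)
Final: r = 2 satisfies f(r) ≡ 0 mod 3^3.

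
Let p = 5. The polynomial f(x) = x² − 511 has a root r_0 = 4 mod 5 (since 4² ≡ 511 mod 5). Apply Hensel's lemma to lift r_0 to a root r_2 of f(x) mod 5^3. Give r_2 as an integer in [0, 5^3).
r_2 = 69 (mod 125)

Hensel's recurrence: r_{i+1} = r_i − f(r_i)·(f′(r_i))^{-1} mod 5^{i+2}, with f′(x) = 2x. Iterate:
  r_0 = 4 (mod 5)
  r_1 = 19 (mod 25)
  r_2 = 69 (mod 125)
Final: r_2 = 69, and one checks f(r_2) ≡ 0 mod 5^3.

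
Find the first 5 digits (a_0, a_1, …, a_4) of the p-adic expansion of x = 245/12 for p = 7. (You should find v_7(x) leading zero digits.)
(a_0, …, a_4) = (0, 0, 1, 4, 0)

v_7(245/12) = 2, so a_0 = ... = a_1 = 0. Factor out: x = 7^2 · u with u = 5/12 a unit in ℤ_7. Expand u iteratively via a_{v+i} = u_i mod 7, u_{i+1} = (u_i − a_{v+i})/7:
  u_0 = 5/12;  a_2 = 1;  u_1 = (u_0 − 1)/7 = -1/12
  u_1 = -1/12;  a_3 = 4;  u_2 = (u_1 − 4)/7 = -7/12
  u_2 = -7/12;  a_4 = 0;  u_3 = (u_2 − 0)/7 = -1/12
Digits: (0, 0, 1, 4, 0).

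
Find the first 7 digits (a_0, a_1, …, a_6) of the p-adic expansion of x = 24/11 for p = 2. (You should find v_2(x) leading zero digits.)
(a_0, …, a_6) = (0, 0, 0, 1, 0, 0, 1)

v_2(24/11) = 3, so a_0 = ... = a_2 = 0. Factor out: x = 2^3 · u with u = 3/11 a unit in ℤ_2. Expand u iteratively via a_{v+i} = u_i mod 2, u_{i+1} = (u_i − a_{v+i})/2:
  u_0 = 3/11;  a_3 = 1;  u_1 = (u_0 − 1)/2 = -4/11
  u_1 = -4/11;  a_4 = 0;  u_2 = (u_1 − 0)/2 = -2/11
  u_2 = -2/11;  a_5 = 0;  u_3 = (u_2 − 0)/2 = -1/11
  u_3 = -1/11;  a_6 = 1;  u_4 = (u_3 − 1)/2 = -6/11
Digits: (0, 0, 0, 1, 0, 0, 1).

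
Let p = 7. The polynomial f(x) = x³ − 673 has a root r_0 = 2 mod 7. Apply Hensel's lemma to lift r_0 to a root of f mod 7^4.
r_3 = 2389 (mod 2401)

Hensel: r_{i+1} = r_i − f(r_i)/f′(r_i) mod 7^{i+2}, where f′(x) = 3x². Iterate:
  r_0 = 2 (mod 7)
  r_1 = 37 (mod 49)
  r_2 = 331 (mod 343)
  r_3 = 2389 (mod 2401)
Final: r = 2389 with f(r) ≡ 0 mod 7^4.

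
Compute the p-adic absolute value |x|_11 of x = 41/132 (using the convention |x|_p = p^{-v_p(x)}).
|41/132|_11 = 11

Step 1 — compute v_11(x) by factoring powers of 11 out of the numerator and denominator: v_11(41/132) = -1. Step 2 — apply |x|_p = p^{-v_p(x)} = 11^{1} = 11.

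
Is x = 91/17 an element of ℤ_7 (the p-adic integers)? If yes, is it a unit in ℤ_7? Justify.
x ∈ ℤ_7 but not a unit; v_7(x) = 1 > 0

ℤ_7 = {x ∈ ℚ_7 : v_7(x) ≥ 0} and ℤ_7^× = {x ∈ ℤ_7 : v_7(x) = 0}. Here v_7(91/17) = v_7(num) − v_7(den) = 1; compare against these criteria.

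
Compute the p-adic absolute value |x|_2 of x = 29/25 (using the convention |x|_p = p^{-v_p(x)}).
|29/25|_2 = 1

Step 1 — compute v_2(x) by factoring powers of 2 out of the numerator and denominator: v_2(29/25) = 0. Step 2 — apply |x|_p = p^{-v_p(x)} = 2^{0} = 1.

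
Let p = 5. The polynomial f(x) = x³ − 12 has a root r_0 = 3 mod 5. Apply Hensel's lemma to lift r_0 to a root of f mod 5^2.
r_1 = 8 (mod 25)

Hensel: r_{i+1} = r_i − f(r_i)/f′(r_i) mod 5^{i+2}, where f′(x) = 3x². Iterate:
  r_0 = 3 (mod 5)
  r_1 = 8 (mod 25)
Final: r = 8 with f(r) ≡ 0 mod 5^2.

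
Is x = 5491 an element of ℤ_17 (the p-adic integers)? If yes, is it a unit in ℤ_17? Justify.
x ∈ ℤ_17 but not a unit; v_17(x) = 2 > 0

ℤ_17 = {x ∈ ℚ_17 : v_17(x) ≥ 0} and ℤ_17^× = {x ∈ ℤ_17 : v_17(x) = 0}. Here v_17(5491) = v_17(num) − v_17(den) = 2; compare against these criteria.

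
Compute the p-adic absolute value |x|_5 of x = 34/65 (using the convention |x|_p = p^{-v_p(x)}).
|34/65|_5 = 5

Step 1 — compute v_5(x) by factoring powers of 5 out of the numerator and denominator: v_5(34/65) = -1. Step 2 — apply |x|_p = p^{-v_p(x)} = 5^{1} = 5.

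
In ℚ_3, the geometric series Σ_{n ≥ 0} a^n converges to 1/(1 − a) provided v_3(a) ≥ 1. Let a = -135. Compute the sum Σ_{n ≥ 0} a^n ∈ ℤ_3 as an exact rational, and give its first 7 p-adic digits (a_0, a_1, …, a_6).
Σ a^n = 1/(1 − a) = 1/136;  first 7 digits = (1, 0, 0, 1, 1, 2, 0)

v_3(a) = 3 ≥ 1, so the series converges in ℤ_3 to 1/(1 − a) = 1/(1 − (-135)) = 1/136. Expand this rational in ℤ_3: compute digits iteratively via d_i = x_i mod 3, x_{i+1} = (x_i − d_i)/3. The first 7 digits are (1, 0, 0, 1, 1, 2, 0).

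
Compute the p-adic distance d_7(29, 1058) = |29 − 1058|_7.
d_7(29, 1058) = 1/343

Step 1 — x − y = 29 − 1058 = -1029. Step 2 — v_7(-1029) = 3 (factor: -1029 = −(7^3 · 3); the sign does not affect v_p). Step 3 — |x − y|_7 = 7^{-3} = 1/343.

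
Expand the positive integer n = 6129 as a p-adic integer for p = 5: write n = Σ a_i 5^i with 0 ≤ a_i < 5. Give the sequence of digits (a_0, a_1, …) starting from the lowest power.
(a_0, a_1, …) = (4, 0, 0, 4, 4, 1)

Repeated division by 5 gives the digits low-to-high: 6129 = 4 + 4·5^3 + 4·5^4 + 1·5^5. Digit sequence: (4, 0, 0, 4, 4, 1).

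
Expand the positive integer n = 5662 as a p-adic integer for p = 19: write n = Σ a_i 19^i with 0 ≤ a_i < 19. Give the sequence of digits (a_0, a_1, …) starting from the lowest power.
(a_0, a_1, …) = (0, 13, 15)

Repeated division by 19 gives the digits low-to-high: 5662 = 13·19^1 + 15·19^2. Digit sequence: (0, 13, 15).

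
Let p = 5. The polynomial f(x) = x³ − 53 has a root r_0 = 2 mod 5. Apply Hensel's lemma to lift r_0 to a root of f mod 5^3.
r_2 = 112 (mod 125)

Hensel: r_{i+1} = r_i − f(r_i)/f′(r_i) mod 5^{i+2}, where f′(x) = 3x². Iterate:
  r_0 = 2 (mod 5)
  r_1 = 12 (mod 25)
  r_2 = 112 (mod 125)
Final: r = 112 with f(r) ≡ 0 mod 5^3.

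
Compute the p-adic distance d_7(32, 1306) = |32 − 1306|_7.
d_7(32, 1306) = 1/49

Step 1 — x − y = 32 − 1306 = -1274. Step 2 — v_7(-1274) = 2 (factor: -1274 = −(7^2 · 26); the sign does not affect v_p). Step 3 — |x − y|_7 = 7^{-2} = 1/49.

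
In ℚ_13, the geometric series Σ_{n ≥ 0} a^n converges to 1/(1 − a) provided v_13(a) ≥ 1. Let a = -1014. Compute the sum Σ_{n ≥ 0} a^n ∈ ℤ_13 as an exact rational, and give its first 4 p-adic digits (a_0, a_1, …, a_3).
Σ a^n = 1/(1 − a) = 1/1015;  first 4 digits = (1, 0, 7, 12)

v_13(a) = 2 ≥ 1, so the series converges in ℤ_13 to 1/(1 − a) = 1/(1 − (-1014)) = 1/1015. Expand this rational in ℤ_13: compute digits iteratively via d_i = x_i mod 13, x_{i+1} = (x_i − d_i)/13. The first 4 digits are (1, 0, 7, 12).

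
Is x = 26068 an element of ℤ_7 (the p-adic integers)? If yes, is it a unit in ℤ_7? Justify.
x ∈ ℤ_7 but not a unit; v_7(x) = 3 > 0

ℤ_7 = {x ∈ ℚ_7 : v_7(x) ≥ 0} and ℤ_7^× = {x ∈ ℤ_7 : v_7(x) = 0}. Here v_7(26068) = v_7(num) − v_7(den) = 3; compare against these criteria.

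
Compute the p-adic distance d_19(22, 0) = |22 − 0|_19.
d_19(22, 0) = 1

Step 1 — x − y = 22 − 0 = 22. Step 2 — v_19(22) = 0 (factor: 22 = (19^0 · 22); the sign does not affect v_p). Step 3 — |x − y|_19 = 19^{0} = 1.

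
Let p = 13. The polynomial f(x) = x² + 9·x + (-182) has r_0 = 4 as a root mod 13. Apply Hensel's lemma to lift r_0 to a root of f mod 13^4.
r_3 = 628 (mod 28561)

Hensel: r_{i+1} = r_i − f(r_i)·(f′(r_i))^{-1} mod 13^{i+2}, f′(x) = 2x + 9. Iterate:
  r_0 = 4 (mod 13)
  r_1 = 121 (mod 169)
  r_2 = 628 (mod 2197)
  r_3 = 628 (mod 28561)
Final: r = 628 satisfies f(r) ≡ 0 mod 13^4.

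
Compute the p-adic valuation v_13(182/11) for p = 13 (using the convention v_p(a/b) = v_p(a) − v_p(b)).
v_13(182/11) = 1

Factor powers of 13 from the numerator and denominator of the reduced fraction: 182 = 13^1 · 14 and 11 = 13^0 · 11. Apply v_p(a/b) = v_p(a) − v_p(b): v_13(182/11) = 1 − 0 = 1.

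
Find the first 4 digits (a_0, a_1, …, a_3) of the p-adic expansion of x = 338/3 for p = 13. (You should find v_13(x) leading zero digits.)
(a_0, …, a_3) = (0, 0, 5, 4)

v_13(338/3) = 2, so a_0 = ... = a_1 = 0. Factor out: x = 13^2 · u with u = 2/3 a unit in ℤ_13. Expand u iteratively via a_{v+i} = u_i mod 13, u_{i+1} = (u_i − a_{v+i})/13:
  u_0 = 2/3;  a_2 = 5;  u_1 = (u_0 − 5)/13 = -1/3
  u_1 = -1/3;  a_3 = 4;  u_2 = (u_1 − 4)/13 = -1/3
Digits: (0, 0, 5, 4).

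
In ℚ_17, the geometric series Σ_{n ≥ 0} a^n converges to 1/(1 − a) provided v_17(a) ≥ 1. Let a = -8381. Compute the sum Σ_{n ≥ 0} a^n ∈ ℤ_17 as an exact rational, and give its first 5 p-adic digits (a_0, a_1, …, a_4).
Σ a^n = 1/(1 − a) = 1/8382;  first 5 digits = (1, 0, 5, 15, 7)

v_17(a) = 2 ≥ 1, so the series converges in ℤ_17 to 1/(1 − a) = 1/(1 − (-8381)) = 1/8382. Expand this rational in ℤ_17: compute digits iteratively via d_i = x_i mod 17, x_{i+1} = (x_i − d_i)/17. The first 5 digits are (1, 0, 5, 15, 7).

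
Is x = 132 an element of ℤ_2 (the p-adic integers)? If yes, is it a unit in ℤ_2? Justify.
x ∈ ℤ_2 but not a unit; v_2(x) = 2 > 0

ℤ_2 = {x ∈ ℚ_2 : v_2(x) ≥ 0} and ℤ_2^× = {x ∈ ℤ_2 : v_2(x) = 0}. Here v_2(132) = v_2(num) − v_2(den) = 2; compare against these criteria.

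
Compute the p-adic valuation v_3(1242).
v_3(1242) = 3

v_3(n) is the largest exponent k such that 3^k divides n. Factor out: 1242 = 3^3 · 46. (Sign doesn't affect v_p.) So v_3(1242) = 3.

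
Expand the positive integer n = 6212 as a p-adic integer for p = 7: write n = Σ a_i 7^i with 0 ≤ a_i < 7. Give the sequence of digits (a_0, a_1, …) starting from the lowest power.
(a_0, a_1, …) = (3, 5, 0, 4, 2)

Repeated division by 7 gives the digits low-to-high: 6212 = 3 + 5·7^1 + 4·7^3 + 2·7^4. Digit sequence: (3, 5, 0, 4, 2).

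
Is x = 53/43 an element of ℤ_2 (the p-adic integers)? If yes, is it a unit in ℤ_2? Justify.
x ∈ ℤ_2^× (unit); v_2(x) = 0

ℤ_2 = {x ∈ ℚ_2 : v_2(x) ≥ 0} and ℤ_2^× = {x ∈ ℤ_2 : v_2(x) = 0}. Here v_2(53/43) = v_2(num) − v_2(den) = 0; compare against these criteria.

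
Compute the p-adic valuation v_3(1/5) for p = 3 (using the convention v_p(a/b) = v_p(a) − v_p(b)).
v_3(1/5) = 0

Factor powers of 3 from the numerator and denominator of the reduced fraction: 1 = 3^0 · 1 and 5 = 3^0 · 5. Apply v_p(a/b) = v_p(a) − v_p(b): v_3(1/5) = 0 − 0 = 0.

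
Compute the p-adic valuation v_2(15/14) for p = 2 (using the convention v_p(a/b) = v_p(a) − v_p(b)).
v_2(15/14) = -1

Factor powers of 2 from the numerator and denominator of the reduced fraction: 15 = 2^0 · 15 and 14 = 2^1 · 7. Apply v_p(a/b) = v_p(a) − v_p(b): v_2(15/14) = 0 − 1 = -1.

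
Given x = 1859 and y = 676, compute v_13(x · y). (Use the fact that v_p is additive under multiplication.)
v_13(1256684) = 4

v_p(x) = 2 (factor: 1859 = 13^2 · 11); v_p(y) = 2 (factor: 676 = 13^2 · 4). Additivity: v_p(xy) = v_p(x) + v_p(y) = 2 + 2 = 4. (Direct check: xy = 1256684 = 13^4 · (44).)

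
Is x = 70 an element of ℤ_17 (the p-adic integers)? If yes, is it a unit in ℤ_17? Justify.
x ∈ ℤ_17^× (unit); v_17(x) = 0

ℤ_17 = {x ∈ ℚ_17 : v_17(x) ≥ 0} and ℤ_17^× = {x ∈ ℤ_17 : v_17(x) = 0}. Here v_17(70) = v_17(num) − v_17(den) = 0; compare against these criteria.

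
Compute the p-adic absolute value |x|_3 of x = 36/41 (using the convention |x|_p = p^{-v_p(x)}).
|36/41|_3 = 1/9

Step 1 — compute v_3(x) by factoring powers of 3 out of the numerator and denominator: v_3(36/41) = 2. Step 2 — apply |x|_p = p^{-v_p(x)} = 3^{-2} = 1/9.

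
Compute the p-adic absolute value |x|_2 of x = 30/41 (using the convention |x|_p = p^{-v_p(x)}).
|30/41|_2 = 1/2

Step 1 — compute v_2(x) by factoring powers of 2 out of the numerator and denominator: v_2(30/41) = 1. Step 2 — apply |x|_p = p^{-v_p(x)} = 2^{-1} = 1/2.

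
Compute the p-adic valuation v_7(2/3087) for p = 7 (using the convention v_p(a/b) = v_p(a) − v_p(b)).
v_7(2/3087) = -3

Factor powers of 7 from the numerator and denominator of the reduced fraction: 2 = 7^0 · 2 and 3087 = 7^3 · 9. Apply v_p(a/b) = v_p(a) − v_p(b): v_7(2/3087) = 0 − 3 = -3.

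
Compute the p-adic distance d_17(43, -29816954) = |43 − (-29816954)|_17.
d_17(43, -29816954) = 1/1419857

Step 1 — x − y = 43 − (-29816954) = 29816997. Step 2 — v_17(29816997) = 5 (factor: 29816997 = (17^5 · 21); the sign does not affect v_p). Step 3 — |x − y|_17 = 17^{-5} = 1/1419857.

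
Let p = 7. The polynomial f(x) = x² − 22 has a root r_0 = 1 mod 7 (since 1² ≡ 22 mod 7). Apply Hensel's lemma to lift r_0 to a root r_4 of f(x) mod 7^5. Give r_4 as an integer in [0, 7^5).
r_4 = 4887 (mod 16807)

Hensel's recurrence: r_{i+1} = r_i − f(r_i)·(f′(r_i))^{-1} mod 7^{i+2}, with f′(x) = 2x. Iterate:
  r_0 = 1 (mod 7)
  r_1 = 36 (mod 49)
  r_2 = 85 (mod 343)
  r_3 = 85 (mod 2401)
  r_4 = 4887 (mod 16807)
Final: r_4 = 4887, and one checks f(r_4) ≡ 0 mod 7^5.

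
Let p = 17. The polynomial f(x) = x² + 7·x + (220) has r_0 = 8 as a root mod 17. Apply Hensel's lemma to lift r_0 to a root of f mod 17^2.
r_1 = 144 (mod 289)

Hensel: r_{i+1} = r_i − f(r_i)·(f′(r_i))^{-1} mod 17^{i+2}, f′(x) = 2x + 7. Iterate:
  r_0 = 8 (mod 17)
  r_1 = 144 (mod 289)
Final: r = 144 satisfies f(r) ≡ 0 mod 17^2.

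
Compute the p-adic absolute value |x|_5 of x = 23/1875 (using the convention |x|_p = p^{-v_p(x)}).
|23/1875|_5 = 625

Step 1 — compute v_5(x) by factoring powers of 5 out of the numerator and denominator: v_5(23/1875) = -4. Step 2 — apply |x|_p = p^{-v_p(x)} = 5^{4} = 625.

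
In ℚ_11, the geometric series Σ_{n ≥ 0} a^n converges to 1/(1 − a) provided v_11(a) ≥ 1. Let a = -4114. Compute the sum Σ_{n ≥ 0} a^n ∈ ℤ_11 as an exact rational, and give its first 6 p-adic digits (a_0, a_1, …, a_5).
Σ a^n = 1/(1 − a) = 1/4115;  first 6 digits = (1, 0, 10, 7, 0, 6)

v_11(a) = 2 ≥ 1, so the series converges in ℤ_11 to 1/(1 − a) = 1/(1 − (-4114)) = 1/4115. Expand this rational in ℤ_11: compute digits iteratively via d_i = x_i mod 11, x_{i+1} = (x_i − d_i)/11. The first 6 digits are (1, 0, 10, 7, 0, 6).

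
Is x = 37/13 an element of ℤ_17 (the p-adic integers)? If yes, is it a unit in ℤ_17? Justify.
x ∈ ℤ_17^× (unit); v_17(x) = 0

ℤ_17 = {x ∈ ℚ_17 : v_17(x) ≥ 0} and ℤ_17^× = {x ∈ ℤ_17 : v_17(x) = 0}. Here v_17(37/13) = v_17(num) − v_17(den) = 0; compare against these criteria.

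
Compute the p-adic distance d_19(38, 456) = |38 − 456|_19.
d_19(38, 456) = 1/19

Step 1 — x − y = 38 − 456 = -418. Step 2 — v_19(-418) = 1 (factor: -418 = −(19^1 · 22); the sign does not affect v_p). Step 3 — |x − y|_19 = 19^{-1} = 1/19.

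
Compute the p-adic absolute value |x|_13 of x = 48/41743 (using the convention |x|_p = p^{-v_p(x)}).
|48/41743|_13 = 2197

Step 1 — compute v_13(x) by factoring powers of 13 out of the numerator and denominator: v_13(48/41743) = -3. Step 2 — apply |x|_p = p^{-v_p(x)} = 13^{3} = 2197.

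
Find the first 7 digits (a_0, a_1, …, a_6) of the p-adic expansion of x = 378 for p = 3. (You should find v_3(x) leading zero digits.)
(a_0, …, a_6) = (0, 0, 0, 2, 1, 1, 0)

v_3(378) = 3, so a_0 = ... = a_2 = 0. Factor out: x = 3^3 · u with u = 14 a unit in ℤ_3. Expand u iteratively via a_{v+i} = u_i mod 3, u_{i+1} = (u_i − a_{v+i})/3:
  u_0 = 14;  a_3 = 2;  u_1 = (u_0 − 2)/3 = 4
  u_1 = 4;  a_4 = 1;  u_2 = (u_1 − 1)/3 = 1
  u_2 = 1;  a_5 = 1;  u_3 = (u_2 − 1)/3 = 0
  u_3 = 0;  a_6 = 0;  u_4 = (u_3 − 0)/3 = 0
Digits: (0, 0, 0, 2, 1, 1, 0).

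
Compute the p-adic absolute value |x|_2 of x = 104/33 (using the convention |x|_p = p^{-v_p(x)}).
|104/33|_2 = 1/8

Step 1 — compute v_2(x) by factoring powers of 2 out of the numerator and denominator: v_2(104/33) = 3. Step 2 — apply |x|_p = p^{-v_p(x)} = 2^{-3} = 1/8.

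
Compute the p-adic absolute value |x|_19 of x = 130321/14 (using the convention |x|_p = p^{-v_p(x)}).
|130321/14|_19 = 1/130321

Step 1 — compute v_19(x) by factoring powers of 19 out of the numerator and denominator: v_19(130321/14) = 4. Step 2 — apply |x|_p = p^{-v_p(x)} = 19^{-4} = 1/130321.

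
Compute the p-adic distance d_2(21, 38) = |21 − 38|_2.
d_2(21, 38) = 1

Step 1 — x − y = 21 − 38 = -17. Step 2 — v_2(-17) = 0 (factor: -17 = −(2^0 · 17); the sign does not affect v_p). Step 3 — |x − y|_2 = 2^{0} = 1.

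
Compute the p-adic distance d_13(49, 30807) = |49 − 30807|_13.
d_13(49, 30807) = 1/2197

Step 1 — x − y = 49 − 30807 = -30758. Step 2 — v_13(-30758) = 3 (factor: -30758 = −(13^3 · 14); the sign does not affect v_p). Step 3 — |x − y|_13 = 13^{-3} = 1/2197.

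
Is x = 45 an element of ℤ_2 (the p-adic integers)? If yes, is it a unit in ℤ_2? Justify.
x ∈ ℤ_2^× (unit); v_2(x) = 0

ℤ_2 = {x ∈ ℚ_2 : v_2(x) ≥ 0} and ℤ_2^× = {x ∈ ℤ_2 : v_2(x) = 0}. Here v_2(45) = v_2(num) − v_2(den) = 0; compare against these criteria.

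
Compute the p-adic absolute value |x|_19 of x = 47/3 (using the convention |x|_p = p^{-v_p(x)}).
|47/3|_19 = 1

Step 1 — compute v_19(x) by factoring powers of 19 out of the numerator and denominator: v_19(47/3) = 0. Step 2 — apply |x|_p = p^{-v_p(x)} = 19^{0} = 1.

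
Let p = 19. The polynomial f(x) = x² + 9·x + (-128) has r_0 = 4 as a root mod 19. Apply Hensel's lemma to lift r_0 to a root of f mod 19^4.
r_3 = 55199 (mod 130321)

Hensel: r_{i+1} = r_i − f(r_i)·(f′(r_i))^{-1} mod 19^{i+2}, f′(x) = 2x + 9. Iterate:
  r_0 = 4 (mod 19)
  r_1 = 327 (mod 361)
  r_2 = 327 (mod 6859)
  r_3 = 55199 (mod 130321)
Final: r = 55199 satisfies f(r) ≡ 0 mod 19^4.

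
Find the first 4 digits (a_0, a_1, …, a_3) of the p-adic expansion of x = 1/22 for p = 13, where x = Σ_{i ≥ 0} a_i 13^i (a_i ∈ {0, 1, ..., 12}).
(a_0, …, a_3) = (3, 11, 8, 7)

v_13(1/22) = 0 (numerator and denominator both coprime to 13), so x ∈ ℤ_13^×. Compute digits iteratively via a_i = x_i mod 13, x_{i+1} = (x_i − a_i)/13, with x_0 = x:
  x_0 = 1/22;  a_0 = 3;  x_1 = (x_0 − 3)/13 = -5/22
  x_1 = -5/22;  a_1 = 11;  x_2 = (x_1 − 11)/13 = -19/22
  x_2 = -19/22;  a_2 = 8;  x_3 = (x_2 − 8)/13 = -15/22
  x_3 = -15/22;  a_3 = 7;  x_4 = (x_3 − 7)/13 = -13/22
Digits: (3, 11, 8, 7).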